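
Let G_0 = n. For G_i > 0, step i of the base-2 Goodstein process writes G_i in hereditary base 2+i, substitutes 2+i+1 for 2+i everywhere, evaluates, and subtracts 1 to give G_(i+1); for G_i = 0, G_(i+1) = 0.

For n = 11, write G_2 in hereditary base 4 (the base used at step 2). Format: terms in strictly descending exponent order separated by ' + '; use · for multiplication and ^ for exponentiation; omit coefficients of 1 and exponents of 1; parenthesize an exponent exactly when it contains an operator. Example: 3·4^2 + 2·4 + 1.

4^(4 + 1) + 3

i=0: 11 = 2^(2 + 1) + 2 + 1 (b=2); 2→3: 3^(3 + 1) + 3 + 1 = 85; 85−1 = 84
i=1: 84 = 3^(3 + 1) + 3 (b=3); 3→4: 4^(4 + 1) + 4 = 1028; 1028−1 = 1027
i=2: 1027 = 4^(4 + 1) + 3 (b=4); 4→5: 5^(5 + 1) + 3 = 15628; 15628−1 = 15627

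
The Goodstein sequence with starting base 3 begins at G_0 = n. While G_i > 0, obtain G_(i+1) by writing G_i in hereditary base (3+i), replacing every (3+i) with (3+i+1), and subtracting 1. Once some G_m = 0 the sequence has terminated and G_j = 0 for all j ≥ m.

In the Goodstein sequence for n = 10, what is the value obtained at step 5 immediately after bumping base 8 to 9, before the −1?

37

i=0: 10 = 3^2 + 1 (b=3); 3→4: 4^2 + 1 = 17; 17−1 = 16
i=1: 16 = 4^2 (b=4); 4→5: 5^2 = 25; 25−1 = 24
i=2: 24 = 4·5 + 4 (b=5); 5→6: 4·6 + 4 = 28; 28−1 = 27
i=3: 27 = 4·6 + 3 (b=6); 6→7: 4·7 + 3 = 31; 31−1 = 30
i=4: 30 = 4·7 + 2 (b=7); 7→8: 4·8 + 2 = 34; 34−1 = 33
i=5: 33 = 4·8 + 1 (b=8); 8→9: 4·9 + 1 = 37; 37−1 = 36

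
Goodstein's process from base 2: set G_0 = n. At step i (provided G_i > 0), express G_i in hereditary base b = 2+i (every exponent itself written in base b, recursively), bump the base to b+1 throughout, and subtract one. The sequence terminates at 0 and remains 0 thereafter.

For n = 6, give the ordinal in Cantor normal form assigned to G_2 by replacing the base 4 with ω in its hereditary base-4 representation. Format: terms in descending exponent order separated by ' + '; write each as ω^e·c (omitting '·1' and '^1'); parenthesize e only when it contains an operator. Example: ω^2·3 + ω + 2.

[0] 6 ≡ 2^2 + 2 (base 2). Lift 3: 30. −1: 29.
[1] 29 ≡ 3^3 + 2 (base 3). Lift 4: 258. −1: 257.
[2] 257 ≡ 4^4 + 1 (base 4). Lift 5: 3126. −1: 3125.

ω^ω + 1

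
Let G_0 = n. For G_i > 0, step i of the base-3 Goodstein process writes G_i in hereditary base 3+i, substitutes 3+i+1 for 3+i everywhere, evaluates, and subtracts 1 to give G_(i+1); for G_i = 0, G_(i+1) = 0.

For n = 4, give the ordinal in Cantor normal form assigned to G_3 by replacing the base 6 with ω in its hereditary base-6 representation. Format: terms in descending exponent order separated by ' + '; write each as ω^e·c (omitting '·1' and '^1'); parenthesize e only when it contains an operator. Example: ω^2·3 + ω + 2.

3

base 3: 4 = 3 + 1; at 4: 4 + 1 = 5; next = 4
base 4: 4 = 4; at 5: 5 = 5; next = 4
base 5: 4 = 4; at 6: 4 = 4; next = 3
base 6: 3 = 3; at 7: 3 = 3; next = 2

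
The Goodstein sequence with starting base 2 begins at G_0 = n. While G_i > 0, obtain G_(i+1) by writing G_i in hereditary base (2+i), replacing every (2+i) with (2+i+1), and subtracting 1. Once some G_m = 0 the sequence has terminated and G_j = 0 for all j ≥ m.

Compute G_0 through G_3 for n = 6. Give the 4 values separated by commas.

step 0: 6 = 2^2 + 2; sub 3 for 2: 3^3 + 3; = 30; G_1 = 30−1 = 29
step 1: 29 = 3^3 + 2; sub 4 for 3: 4^4 + 2; = 258; G_2 = 258−1 = 257
step 2: 257 = 4^4 + 1; sub 5 for 4: 5^5 + 1; = 3126; G_3 = 3126−1 = 3125

6, 29, 257, 3125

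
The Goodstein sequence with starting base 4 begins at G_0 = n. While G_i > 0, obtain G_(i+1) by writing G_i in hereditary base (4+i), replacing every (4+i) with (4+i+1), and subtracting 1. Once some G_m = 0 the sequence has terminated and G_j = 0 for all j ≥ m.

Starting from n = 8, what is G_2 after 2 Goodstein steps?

9

G_0=8  [base 4] 2·4  →[4↦5]→  2·5 = 10  −1 ⇒ G_1=9
G_1=9  [base 5] 5 + 4  →[5↦6]→  6 + 4 = 10  −1 ⇒ G_2=9
G_2=9  [base 6] 6 + 3  →[6↦7]→  7 + 3 = 10  −1 ⇒ G_3=9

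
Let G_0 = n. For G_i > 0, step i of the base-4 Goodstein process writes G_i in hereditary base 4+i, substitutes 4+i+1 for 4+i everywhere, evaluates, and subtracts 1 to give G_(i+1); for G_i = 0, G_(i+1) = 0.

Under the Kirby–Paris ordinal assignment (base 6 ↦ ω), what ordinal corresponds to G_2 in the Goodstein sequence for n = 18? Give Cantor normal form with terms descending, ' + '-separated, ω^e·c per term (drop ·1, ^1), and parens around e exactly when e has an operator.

ω^2

step 0: 18 = 4^2 + 2; sub 5 for 4: 5^2 + 2; = 27; G_1 = 27−1 = 26
step 1: 26 = 5^2 + 1; sub 6 for 5: 6^2 + 1; = 37; G_2 = 37−1 = 36
step 2: 36 = 6^2; sub 7 for 6: 7^2; = 49; G_3 = 49−1 = 48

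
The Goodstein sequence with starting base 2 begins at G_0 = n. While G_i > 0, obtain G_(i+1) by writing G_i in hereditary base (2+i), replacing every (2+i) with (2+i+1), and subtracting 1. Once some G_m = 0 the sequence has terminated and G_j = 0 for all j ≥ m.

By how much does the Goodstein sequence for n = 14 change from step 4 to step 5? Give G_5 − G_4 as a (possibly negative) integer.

base 2: 14 = 2^(2 + 1) + 2^2 + 2; at 3: 3^(3 + 1) + 3^3 + 3 = 111; next = 110
base 3: 110 = 3^(3 + 1) + 3^3 + 2; at 4: 4^(4 + 1) + 4^4 + 2 = 1282; next = 1281
base 4: 1281 = 4^(4 + 1) + 4^4 + 1; at 5: 5^(5 + 1) + 5^5 + 1 = 18751; next = 18750
base 5: 18750 = 5^(5 + 1) + 5^5; at 6: 6^(6 + 1) + 6^6 = 326592; next = 326591
base 6: 326591 = 6^(6 + 1) + 5·6^5 + 5·6^4 + 5·6^3 + 5·6^2 + 5·6 + 5; at 7: 7^(7 + 1) + 5·7^5 + 5·7^4 + 5·7^3 + 5·7^2 + 5·7 + 5 = 5862841; next = 5862840

5536249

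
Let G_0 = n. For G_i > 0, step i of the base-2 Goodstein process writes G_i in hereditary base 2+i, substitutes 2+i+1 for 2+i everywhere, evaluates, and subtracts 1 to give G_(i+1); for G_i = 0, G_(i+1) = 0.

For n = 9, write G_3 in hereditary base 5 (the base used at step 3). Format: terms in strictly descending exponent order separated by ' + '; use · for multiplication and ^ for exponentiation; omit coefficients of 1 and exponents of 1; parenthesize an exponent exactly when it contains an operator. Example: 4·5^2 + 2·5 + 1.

i=0: 9 = 2^(2 + 1) + 1 (b=2); 2→3: 3^(3 + 1) + 1 = 82; 82−1 = 81
i=1: 81 = 3^(3 + 1) (b=3); 3→4: 4^(4 + 1) = 1024; 1024−1 = 1023
i=2: 1023 = 3·4^4 + 3·4^3 + 3·4^2 + 3·4 + 3 (b=4); 4→5: 3·5^5 + 3·5^3 + 3·5^2 + 3·5 + 3 = 9843; 9843−1 = 9842

3·5^5 + 3·5^3 + 3·5^2 + 3·5 + 2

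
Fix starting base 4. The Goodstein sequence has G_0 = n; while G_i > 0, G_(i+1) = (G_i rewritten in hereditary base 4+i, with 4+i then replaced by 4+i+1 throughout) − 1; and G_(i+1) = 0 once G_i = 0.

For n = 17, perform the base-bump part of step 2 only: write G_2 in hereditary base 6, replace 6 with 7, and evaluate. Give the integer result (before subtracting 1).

17 —HB4→ 4^2 + 1 —bump→ 5^2 + 1 = 26 —(−1)→ 25
25 —HB5→ 5^2 —bump→ 6^2 = 36 —(−1)→ 35
35 —HB6→ 5·6 + 5 —bump→ 5·7 + 5 = 40 —(−1)→ 39

40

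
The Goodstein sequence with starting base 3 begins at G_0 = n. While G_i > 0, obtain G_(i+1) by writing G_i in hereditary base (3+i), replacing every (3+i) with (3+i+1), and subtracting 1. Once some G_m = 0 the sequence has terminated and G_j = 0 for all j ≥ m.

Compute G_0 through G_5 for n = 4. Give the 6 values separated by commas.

step 0: 4 = 3 + 1; sub 4 for 3: 4 + 1; = 5; G_1 = 5−1 = 4
step 1: 4 = 4; sub 5 for 4: 5; = 5; G_2 = 5−1 = 4
step 2: 4 = 4; sub 6 for 5: 4; = 4; G_3 = 4−1 = 3
step 3: 3 = 3; sub 7 for 6: 3; = 3; G_4 = 3−1 = 2
step 4: 2 = 2; sub 8 for 7: 2; = 2; G_5 = 2−1 = 1

4, 4, 4, 3, 2, 1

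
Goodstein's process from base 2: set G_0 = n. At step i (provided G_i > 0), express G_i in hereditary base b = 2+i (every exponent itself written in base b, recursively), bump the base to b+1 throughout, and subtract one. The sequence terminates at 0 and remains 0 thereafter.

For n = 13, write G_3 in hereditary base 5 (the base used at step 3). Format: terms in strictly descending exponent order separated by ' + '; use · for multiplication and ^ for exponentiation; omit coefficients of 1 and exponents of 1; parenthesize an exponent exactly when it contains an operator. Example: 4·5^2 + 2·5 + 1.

[0] 13 ≡ 2^(2 + 1) + 2^2 + 1 (base 2). Lift 3: 109. −1: 108.
[1] 108 ≡ 3^(3 + 1) + 3^3 (base 3). Lift 4: 1280. −1: 1279.
[2] 1279 ≡ 4^(4 + 1) + 3·4^3 + 3·4^2 + 3·4 + 3 (base 4). Lift 5: 16093. −1: 16092.

5^(5 + 1) + 3·5^3 + 3·5^2 + 3·5 + 2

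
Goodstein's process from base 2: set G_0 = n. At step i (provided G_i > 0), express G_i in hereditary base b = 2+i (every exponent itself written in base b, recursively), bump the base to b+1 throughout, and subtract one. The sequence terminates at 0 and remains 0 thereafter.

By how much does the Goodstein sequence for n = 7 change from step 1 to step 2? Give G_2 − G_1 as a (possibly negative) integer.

[0] 7 ≡ 2^2 + 2 + 1 (base 2). Lift 3: 31. −1: 30.
[1] 30 ≡ 3^3 + 3 (base 3). Lift 4: 260. −1: 259.

229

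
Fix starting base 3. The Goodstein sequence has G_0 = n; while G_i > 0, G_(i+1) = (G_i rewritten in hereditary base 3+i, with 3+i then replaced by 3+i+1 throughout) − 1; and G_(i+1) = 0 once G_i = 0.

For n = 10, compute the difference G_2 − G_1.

i=0: 10 = 3^2 + 1 (b=3); 3→4: 4^2 + 1 = 17; 17−1 = 16
i=1: 16 = 4^2 (b=4); 4→5: 5^2 = 25; 25−1 = 24

8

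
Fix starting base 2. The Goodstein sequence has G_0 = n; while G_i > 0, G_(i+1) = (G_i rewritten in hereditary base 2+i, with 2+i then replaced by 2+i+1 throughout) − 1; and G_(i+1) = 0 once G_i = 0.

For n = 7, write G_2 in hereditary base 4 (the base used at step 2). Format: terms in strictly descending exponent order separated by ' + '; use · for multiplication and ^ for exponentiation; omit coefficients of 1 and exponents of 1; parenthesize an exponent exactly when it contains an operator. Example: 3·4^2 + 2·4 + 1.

4^4 + 3

7 —HB2→ 2^2 + 2 + 1 —bump→ 3^3 + 3 + 1 = 31 —(−1)→ 30
30 —HB3→ 3^3 + 3 —bump→ 4^4 + 4 = 260 —(−1)→ 259
259 —HB4→ 4^4 + 3 —bump→ 5^5 + 3 = 3128 —(−1)→ 3127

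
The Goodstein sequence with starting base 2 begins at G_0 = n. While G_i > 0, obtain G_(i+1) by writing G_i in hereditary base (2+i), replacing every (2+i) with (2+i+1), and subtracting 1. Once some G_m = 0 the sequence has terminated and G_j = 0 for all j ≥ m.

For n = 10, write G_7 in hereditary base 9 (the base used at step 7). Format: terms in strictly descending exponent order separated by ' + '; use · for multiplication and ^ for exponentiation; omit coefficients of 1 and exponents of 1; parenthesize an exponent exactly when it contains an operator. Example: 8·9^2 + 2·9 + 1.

i=0: 10 = 2^(2 + 1) + 2 (b=2); 2→3: 3^(3 + 1) + 3 = 84; 84−1 = 83
i=1: 83 = 3^(3 + 1) + 2 (b=3); 3→4: 4^(4 + 1) + 2 = 1026; 1026−1 = 1025
i=2: 1025 = 4^(4 + 1) + 1 (b=4); 4→5: 5^(5 + 1) + 1 = 15626; 15626−1 = 15625
i=3: 15625 = 5^(5 + 1) (b=5); 5→6: 6^(6 + 1) = 279936; 279936−1 = 279935
i=4: 279935 = 5·6^6 + 5·6^5 + 5·6^4 + 5·6^3 + 5·6^2 + 5·6 + 5 (b=6); 6→7: 5·7^7 + 5·7^5 + 5·7^4 + 5·7^3 + 5·7^2 + 5·7 + 5 = 4215755; 4215755−1 = 4215754
i=5: 4215754 = 5·7^7 + 5·7^5 + 5·7^4 + 5·7^3 + 5·7^2 + 5·7 + 4 (b=7); 7→8: 5·8^8 + 5·8^5 + 5·8^4 + 5·8^3 + 5·8^2 + 5·8 + 4 = 84073324; 84073324−1 = 84073323
i=6: 84073323 = 5·8^8 + 5·8^5 + 5·8^4 + 5·8^3 + 5·8^2 + 5·8 + 3 (b=8); 8→9: 5·9^9 + 5·9^5 + 5·9^4 + 5·9^3 + 5·9^2 + 5·9 + 3 = 1937434593; 1937434593−1 = 1937434592
i=7: 1937434592 = 5·9^9 + 5·9^5 + 5·9^4 + 5·9^3 + 5·9^2 + 5·9 + 2 (b=9); 9→10: 5·10^10 + 5·10^5 + 5·10^4 + 5·10^3 + 5·10^2 + 5·10 + 2 = 50000555552; 50000555552−1 = 50000555551

5·9^9 + 5·9^5 + 5·9^4 + 5·9^3 + 5·9^2 + 5·9 + 2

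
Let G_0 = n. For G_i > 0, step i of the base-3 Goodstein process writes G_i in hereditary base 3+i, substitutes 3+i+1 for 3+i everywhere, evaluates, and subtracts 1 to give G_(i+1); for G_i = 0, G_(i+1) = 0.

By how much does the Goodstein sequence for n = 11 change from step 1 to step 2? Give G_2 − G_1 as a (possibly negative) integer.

step 0: 11 = 3^2 + 2; sub 4 for 3: 4^2 + 2; = 18; G_1 = 18−1 = 17
step 1: 17 = 4^2 + 1; sub 5 for 4: 5^2 + 1; = 26; G_2 = 26−1 = 25

8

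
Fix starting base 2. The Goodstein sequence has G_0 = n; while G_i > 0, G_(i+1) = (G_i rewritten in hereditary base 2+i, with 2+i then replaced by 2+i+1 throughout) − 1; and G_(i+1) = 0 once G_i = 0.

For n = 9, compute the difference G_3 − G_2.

9 —HB2→ 2^(2 + 1) + 1 —bump→ 3^(3 + 1) + 1 = 82 —(−1)→ 81
81 —HB3→ 3^(3 + 1) —bump→ 4^(4 + 1) = 1024 —(−1)→ 1023
1023 —HB4→ 3·4^4 + 3·4^3 + 3·4^2 + 3·4 + 3 —bump→ 3·5^5 + 3·5^3 + 3·5^2 + 3·5 + 3 = 9843 —(−1)→ 9842

8819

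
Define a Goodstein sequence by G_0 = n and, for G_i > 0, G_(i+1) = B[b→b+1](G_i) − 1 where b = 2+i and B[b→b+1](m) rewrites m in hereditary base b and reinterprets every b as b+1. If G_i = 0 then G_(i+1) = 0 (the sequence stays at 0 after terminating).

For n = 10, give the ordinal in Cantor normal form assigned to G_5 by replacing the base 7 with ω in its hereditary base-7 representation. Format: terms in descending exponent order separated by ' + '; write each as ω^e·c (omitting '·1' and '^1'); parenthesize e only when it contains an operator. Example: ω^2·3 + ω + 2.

G_0 = 10. HB_2(10) = 2^(2 + 1) + 2. Bump = 84. G_1 = 83.
G_1 = 83. HB_3(83) = 3^(3 + 1) + 2. Bump = 1026. G_2 = 1025.
G_2 = 1025. HB_4(1025) = 4^(4 + 1) + 1. Bump = 15626. G_3 = 15625.
G_3 = 15625. HB_5(15625) = 5^(5 + 1). Bump = 279936. G_4 = 279935.
G_4 = 279935. HB_6(279935) = 5·6^6 + 5·6^5 + 5·6^4 + 5·6^3 + 5·6^2 + 5·6 + 5. Bump = 4215755. G_5 = 4215754.
G_5 = 4215754. HB_7(4215754) = 5·7^7 + 5·7^5 + 5·7^4 + 5·7^3 + 5·7^2 + 5·7 + 4. Bump = 84073324. G_6 = 84073323.

ω^ω·5 + ω^5·5 + ω^4·5 + ω^3·5 + ω^2·5 + ω·5 + 4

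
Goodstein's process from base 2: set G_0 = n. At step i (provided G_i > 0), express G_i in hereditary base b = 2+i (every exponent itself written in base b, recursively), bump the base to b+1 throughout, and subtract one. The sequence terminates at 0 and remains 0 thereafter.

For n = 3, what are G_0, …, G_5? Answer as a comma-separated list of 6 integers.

3, 3, 3, 2, 1, 0

(0) 3|_2 = 2 + 1 ↦ 3 + 1|_3 = 4 ⇒ 3
(1) 3|_3 = 3 ↦ 4|_4 = 4 ⇒ 3
(2) 3|_4 = 3 ↦ 3|_5 = 3 ⇒ 2
(3) 2|_5 = 2 ↦ 2|_6 = 2 ⇒ 1
(4) 1|_6 = 1 ↦ 1|_7 = 1 ⇒ 0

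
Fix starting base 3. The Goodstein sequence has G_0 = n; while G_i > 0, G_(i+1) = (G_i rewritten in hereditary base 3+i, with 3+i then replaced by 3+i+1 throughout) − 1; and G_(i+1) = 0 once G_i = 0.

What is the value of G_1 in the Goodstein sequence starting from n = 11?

base 3: 11 = 3^2 + 2; at 4: 4^2 + 2 = 18; next = 17
base 4: 17 = 4^2 + 1; at 5: 5^2 + 1 = 26; next = 25

17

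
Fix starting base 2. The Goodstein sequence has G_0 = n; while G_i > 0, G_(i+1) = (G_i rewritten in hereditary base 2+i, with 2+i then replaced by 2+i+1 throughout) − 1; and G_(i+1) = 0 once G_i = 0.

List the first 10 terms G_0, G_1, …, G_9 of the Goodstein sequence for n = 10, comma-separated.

10, 83, 1025, 15625, 279935, 4215754, 84073323, 1937434592, 50000555551, 1426559238830

G_0 = 10. HB_2(10) = 2^(2 + 1) + 2. Bump = 84. G_1 = 83.
G_1 = 83. HB_3(83) = 3^(3 + 1) + 2. Bump = 1026. G_2 = 1025.
G_2 = 1025. HB_4(1025) = 4^(4 + 1) + 1. Bump = 15626. G_3 = 15625.
G_3 = 15625. HB_5(15625) = 5^(5 + 1). Bump = 279936. G_4 = 279935.
G_4 = 279935. HB_6(279935) = 5·6^6 + 5·6^5 + 5·6^4 + 5·6^3 + 5·6^2 + 5·6 + 5. Bump = 4215755. G_5 = 4215754.
G_5 = 4215754. HB_7(4215754) = 5·7^7 + 5·7^5 + 5·7^4 + 5·7^3 + 5·7^2 + 5·7 + 4. Bump = 84073324. G_6 = 84073323.
G_6 = 84073323. HB_8(84073323) = 5·8^8 + 5·8^5 + 5·8^4 + 5·8^3 + 5·8^2 + 5·8 + 3. Bump = 1937434593. G_7 = 1937434592.
G_7 = 1937434592. HB_9(1937434592) = 5·9^9 + 5·9^5 + 5·9^4 + 5·9^3 + 5·9^2 + 5·9 + 2. Bump = 50000555552. G_8 = 50000555551.
G_8 = 50000555551. HB_10(50000555551) = 5·10^10 + 5·10^5 + 5·10^4 + 5·10^3 + 5·10^2 + 5·10 + 1. Bump = 1426559238831. G_9 = 1426559238830.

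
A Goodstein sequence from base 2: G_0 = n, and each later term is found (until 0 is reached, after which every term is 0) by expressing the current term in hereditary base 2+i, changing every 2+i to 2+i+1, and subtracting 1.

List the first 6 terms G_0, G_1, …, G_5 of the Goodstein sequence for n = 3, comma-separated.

3, 3, 3, 2, 1, 0

(0) 3|_2 = 2 + 1 ↦ 3 + 1|_3 = 4 ⇒ 3
(1) 3|_3 = 3 ↦ 4|_4 = 4 ⇒ 3
(2) 3|_4 = 3 ↦ 3|_5 = 3 ⇒ 2
(3) 2|_5 = 2 ↦ 2|_6 = 2 ⇒ 1
(4) 1|_6 = 1 ↦ 1|_7 = 1 ⇒ 0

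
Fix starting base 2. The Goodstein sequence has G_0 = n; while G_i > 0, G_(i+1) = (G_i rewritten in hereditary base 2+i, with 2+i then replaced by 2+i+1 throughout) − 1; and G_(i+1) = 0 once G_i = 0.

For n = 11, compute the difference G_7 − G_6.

G_0=11  [base 2] 2^(2 + 1) + 2 + 1  →[2↦3]→  3^(3 + 1) + 3 + 1 = 85  −1 ⇒ G_1=84
G_1=84  [base 3] 3^(3 + 1) + 3  →[3↦4]→  4^(4 + 1) + 4 = 1028  −1 ⇒ G_2=1027
G_2=1027  [base 4] 4^(4 + 1) + 3  →[4↦5]→  5^(5 + 1) + 3 = 15628  −1 ⇒ G_3=15627
G_3=15627  [base 5] 5^(5 + 1) + 2  →[5↦6]→  6^(6 + 1) + 2 = 279938  −1 ⇒ G_4=279937
G_4=279937  [base 6] 6^(6 + 1) + 1  →[6↦7]→  7^(7 + 1) + 1 = 5764802  −1 ⇒ G_5=5764801
G_5=5764801  [base 7] 7^(7 + 1)  →[7↦8]→  8^(8 + 1) = 134217728  −1 ⇒ G_6=134217727
G_6=134217727  [base 8] 7·8^8 + 7·8^7 + 7·8^6 + 7·8^5 + 7·8^4 + 7·8^3 + 7·8^2 + 7·8 + 7  →[8↦9]→  7·9^9 + 7·9^7 + 7·9^6 + 7·9^5 + 7·9^4 + 7·9^3 + 7·9^2 + 7·9 + 7 = 2749609303  −1 ⇒ G_7=2749609302

2615391575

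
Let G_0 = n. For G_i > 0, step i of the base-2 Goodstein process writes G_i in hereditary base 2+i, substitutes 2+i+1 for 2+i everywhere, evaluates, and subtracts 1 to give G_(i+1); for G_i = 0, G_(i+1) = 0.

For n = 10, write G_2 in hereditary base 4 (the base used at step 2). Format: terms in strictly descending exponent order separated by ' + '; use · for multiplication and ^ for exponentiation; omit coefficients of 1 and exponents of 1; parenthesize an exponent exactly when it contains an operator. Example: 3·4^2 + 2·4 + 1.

4^(4 + 1) + 1

G_0 = 10. HB_2(10) = 2^(2 + 1) + 2. Bump = 84. G_1 = 83.
G_1 = 83. HB_3(83) = 3^(3 + 1) + 2. Bump = 1026. G_2 = 1025.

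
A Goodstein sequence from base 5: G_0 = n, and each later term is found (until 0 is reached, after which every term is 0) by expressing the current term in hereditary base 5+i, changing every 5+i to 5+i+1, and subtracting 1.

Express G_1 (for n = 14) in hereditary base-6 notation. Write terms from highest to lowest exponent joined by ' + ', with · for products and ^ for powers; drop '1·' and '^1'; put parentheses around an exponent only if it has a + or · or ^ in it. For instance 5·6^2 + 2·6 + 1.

G_0=14  [base 5] 2·5 + 4  →[5↦6]→  2·6 + 4 = 16  −1 ⇒ G_1=15
G_1=15  [base 6] 2·6 + 3  →[6↦7]→  2·7 + 3 = 17  −1 ⇒ G_2=16

2·6 + 3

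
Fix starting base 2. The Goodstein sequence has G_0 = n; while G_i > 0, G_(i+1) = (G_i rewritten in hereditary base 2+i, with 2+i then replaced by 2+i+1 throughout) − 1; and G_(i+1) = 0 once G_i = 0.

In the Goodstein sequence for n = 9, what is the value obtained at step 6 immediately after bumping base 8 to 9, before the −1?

1162263922

base 2: 9 = 2^(2 + 1) + 1; at 3: 3^(3 + 1) + 1 = 82; next = 81
base 3: 81 = 3^(3 + 1); at 4: 4^(4 + 1) = 1024; next = 1023
base 4: 1023 = 3·4^4 + 3·4^3 + 3·4^2 + 3·4 + 3; at 5: 3·5^5 + 3·5^3 + 3·5^2 + 3·5 + 3 = 9843; next = 9842
base 5: 9842 = 3·5^5 + 3·5^3 + 3·5^2 + 3·5 + 2; at 6: 3·6^6 + 3·6^3 + 3·6^2 + 3·6 + 2 = 140744; next = 140743
base 6: 140743 = 3·6^6 + 3·6^3 + 3·6^2 + 3·6 + 1; at 7: 3·7^7 + 3·7^3 + 3·7^2 + 3·7 + 1 = 2471827; next = 2471826
base 7: 2471826 = 3·7^7 + 3·7^3 + 3·7^2 + 3·7; at 8: 3·8^8 + 3·8^3 + 3·8^2 + 3·8 = 50333400; next = 50333399
base 8: 50333399 = 3·8^8 + 3·8^3 + 3·8^2 + 2·8 + 7; at 9: 3·9^9 + 3·9^3 + 3·9^2 + 2·9 + 7 = 1162263922; next = 1162263921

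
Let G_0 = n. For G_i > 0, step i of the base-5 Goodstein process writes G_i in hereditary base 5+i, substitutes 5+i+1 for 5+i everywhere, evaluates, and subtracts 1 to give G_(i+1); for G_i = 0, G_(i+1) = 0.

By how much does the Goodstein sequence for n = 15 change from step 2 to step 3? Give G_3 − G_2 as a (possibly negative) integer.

1

step 0: 15 = 3·5; sub 6 for 5: 3·6; = 18; G_1 = 18−1 = 17
step 1: 17 = 2·6 + 5; sub 7 for 6: 2·7 + 5; = 19; G_2 = 19−1 = 18
step 2: 18 = 2·7 + 4; sub 8 for 7: 2·8 + 4; = 20; G_3 = 20−1 = 19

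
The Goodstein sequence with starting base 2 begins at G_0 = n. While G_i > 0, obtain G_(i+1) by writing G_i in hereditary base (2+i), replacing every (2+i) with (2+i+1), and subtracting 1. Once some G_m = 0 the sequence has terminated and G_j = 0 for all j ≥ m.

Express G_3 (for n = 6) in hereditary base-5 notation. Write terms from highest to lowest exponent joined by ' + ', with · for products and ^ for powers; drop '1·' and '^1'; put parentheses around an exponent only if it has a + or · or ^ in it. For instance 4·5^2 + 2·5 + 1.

6 —HB2→ 2^2 + 2 —bump→ 3^3 + 3 = 30 —(−1)→ 29
29 —HB3→ 3^3 + 2 —bump→ 4^4 + 2 = 258 —(−1)→ 257
257 —HB4→ 4^4 + 1 —bump→ 5^5 + 1 = 3126 —(−1)→ 3125

5^5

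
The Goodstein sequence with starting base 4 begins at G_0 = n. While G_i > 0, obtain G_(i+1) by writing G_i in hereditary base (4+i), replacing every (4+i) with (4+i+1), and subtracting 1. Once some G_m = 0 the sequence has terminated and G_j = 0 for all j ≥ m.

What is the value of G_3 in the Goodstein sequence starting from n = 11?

G_0=11  [base 4] 2·4 + 3  →[4↦5]→  2·5 + 3 = 13  −1 ⇒ G_1=12
G_1=12  [base 5] 2·5 + 2  →[5↦6]→  2·6 + 2 = 14  −1 ⇒ G_2=13
G_2=13  [base 6] 2·6 + 1  →[6↦7]→  2·7 + 1 = 15  −1 ⇒ G_3=14
G_3=14  [base 7] 2·7  →[7↦8]→  2·8 = 16  −1 ⇒ G_4=15

14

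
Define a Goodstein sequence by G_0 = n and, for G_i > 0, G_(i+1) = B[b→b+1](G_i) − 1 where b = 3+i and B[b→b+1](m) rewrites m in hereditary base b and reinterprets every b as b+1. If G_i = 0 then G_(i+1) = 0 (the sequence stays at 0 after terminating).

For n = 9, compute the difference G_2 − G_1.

i=0: 9 = 3^2 (b=3); 3→4: 4^2 = 16; 16−1 = 15
i=1: 15 = 3·4 + 3 (b=4); 4→5: 3·5 + 3 = 18; 18−1 = 17

2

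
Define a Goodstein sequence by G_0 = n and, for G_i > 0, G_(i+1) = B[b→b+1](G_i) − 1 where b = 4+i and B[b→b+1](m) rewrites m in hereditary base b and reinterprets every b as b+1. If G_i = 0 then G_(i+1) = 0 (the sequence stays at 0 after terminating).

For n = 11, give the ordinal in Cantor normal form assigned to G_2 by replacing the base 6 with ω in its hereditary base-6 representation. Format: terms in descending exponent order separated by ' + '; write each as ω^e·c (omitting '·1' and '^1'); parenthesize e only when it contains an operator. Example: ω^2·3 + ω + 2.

ω·2 + 1

G_0=11  [base 4] 2·4 + 3  →[4↦5]→  2·5 + 3 = 13  −1 ⇒ G_1=12
G_1=12  [base 5] 2·5 + 2  →[5↦6]→  2·6 + 2 = 14  −1 ⇒ G_2=13
G_2=13  [base 6] 2·6 + 1  →[6↦7]→  2·7 + 1 = 15  −1 ⇒ G_3=14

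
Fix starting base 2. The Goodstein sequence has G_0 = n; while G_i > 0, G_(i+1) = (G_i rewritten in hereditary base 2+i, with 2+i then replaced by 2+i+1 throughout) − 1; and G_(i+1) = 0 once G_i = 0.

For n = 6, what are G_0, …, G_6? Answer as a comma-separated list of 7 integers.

6, 29, 257, 3125, 46655, 98039, 187243

G_0=6  [base 2] 2^2 + 2  →[2↦3]→  3^3 + 3 = 30  −1 ⇒ G_1=29
G_1=29  [base 3] 3^3 + 2  →[3↦4]→  4^4 + 2 = 258  −1 ⇒ G_2=257
G_2=257  [base 4] 4^4 + 1  →[4↦5]→  5^5 + 1 = 3126  −1 ⇒ G_3=3125
G_3=3125  [base 5] 5^5  →[5↦6]→  6^6 = 46656  −1 ⇒ G_4=46655
G_4=46655  [base 6] 5·6^5 + 5·6^4 + 5·6^3 + 5·6^2 + 5·6 + 5  →[6↦7]→  5·7^5 + 5·7^4 + 5·7^3 + 5·7^2 + 5·7 + 5 = 98040  −1 ⇒ G_5=98039
G_5=98039  [base 7] 5·7^5 + 5·7^4 + 5·7^3 + 5·7^2 + 5·7 + 4  →[7↦8]→  5·8^5 + 5·8^4 + 5·8^3 + 5·8^2 + 5·8 + 4 = 187244  −1 ⇒ G_6=187243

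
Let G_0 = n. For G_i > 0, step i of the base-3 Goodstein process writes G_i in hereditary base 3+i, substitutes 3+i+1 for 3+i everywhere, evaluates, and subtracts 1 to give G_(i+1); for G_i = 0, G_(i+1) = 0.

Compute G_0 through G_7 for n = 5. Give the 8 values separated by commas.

5, 5, 5, 5, 4, 3, 2, 1

G_0 = 5. HB_3(5) = 3 + 2. Bump = 6. G_1 = 5.
G_1 = 5. HB_4(5) = 4 + 1. Bump = 6. G_2 = 5.
G_2 = 5. HB_5(5) = 5. Bump = 6. G_3 = 5.
G_3 = 5. HB_6(5) = 5. Bump = 5. G_4 = 4.
G_4 = 4. HB_7(4) = 4. Bump = 4. G_5 = 3.
G_5 = 3. HB_8(3) = 3. Bump = 3. G_6 = 2.
G_6 = 2. HB_9(2) = 2. Bump = 2. G_7 = 1.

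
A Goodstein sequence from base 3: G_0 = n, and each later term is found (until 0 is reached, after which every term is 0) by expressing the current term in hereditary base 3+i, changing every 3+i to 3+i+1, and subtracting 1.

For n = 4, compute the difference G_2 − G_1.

0

[0] 4 ≡ 3 + 1 (base 3). Lift 4: 5. −1: 4.
[1] 4 ≡ 4 (base 4). Lift 5: 5. −1: 4.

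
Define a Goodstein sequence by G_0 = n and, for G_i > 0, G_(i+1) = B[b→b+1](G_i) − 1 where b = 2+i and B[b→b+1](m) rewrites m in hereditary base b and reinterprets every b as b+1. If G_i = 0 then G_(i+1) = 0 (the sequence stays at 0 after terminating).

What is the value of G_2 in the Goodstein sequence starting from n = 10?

G_0 = 10. HB_2(10) = 2^(2 + 1) + 2. Bump = 84. G_1 = 83.
G_1 = 83. HB_3(83) = 3^(3 + 1) + 2. Bump = 1026. G_2 = 1025.
G_2 = 1025. HB_4(1025) = 4^(4 + 1) + 1. Bump = 15626. G_3 = 15625.

1025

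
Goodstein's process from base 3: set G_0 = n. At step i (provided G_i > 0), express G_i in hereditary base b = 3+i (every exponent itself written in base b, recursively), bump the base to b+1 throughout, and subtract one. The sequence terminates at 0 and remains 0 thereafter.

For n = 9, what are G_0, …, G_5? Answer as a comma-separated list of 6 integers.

9, 15, 17, 19, 21, 23

step 0: 9 = 3^2; sub 4 for 3: 4^2; = 16; G_1 = 16−1 = 15
step 1: 15 = 3·4 + 3; sub 5 for 4: 3·5 + 3; = 18; G_2 = 18−1 = 17
step 2: 17 = 3·5 + 2; sub 6 for 5: 3·6 + 2; = 20; G_3 = 20−1 = 19
step 3: 19 = 3·6 + 1; sub 7 for 6: 3·7 + 1; = 22; G_4 = 22−1 = 21
step 4: 21 = 3·7; sub 8 for 7: 3·8; = 24; G_5 = 24−1 = 23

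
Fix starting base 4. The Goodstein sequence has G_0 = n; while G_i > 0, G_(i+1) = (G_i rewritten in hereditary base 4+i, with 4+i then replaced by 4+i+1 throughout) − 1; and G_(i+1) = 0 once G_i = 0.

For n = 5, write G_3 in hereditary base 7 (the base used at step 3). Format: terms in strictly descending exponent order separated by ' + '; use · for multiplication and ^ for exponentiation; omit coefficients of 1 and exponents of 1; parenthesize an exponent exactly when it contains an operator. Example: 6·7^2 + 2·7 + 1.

4

5 —HB4→ 4 + 1 —bump→ 5 + 1 = 6 —(−1)→ 5
5 —HB5→ 5 —bump→ 6 = 6 —(−1)→ 5
5 —HB6→ 5 —bump→ 5 = 5 —(−1)→ 4
4 —HB7→ 4 —bump→ 4 = 4 —(−1)→ 3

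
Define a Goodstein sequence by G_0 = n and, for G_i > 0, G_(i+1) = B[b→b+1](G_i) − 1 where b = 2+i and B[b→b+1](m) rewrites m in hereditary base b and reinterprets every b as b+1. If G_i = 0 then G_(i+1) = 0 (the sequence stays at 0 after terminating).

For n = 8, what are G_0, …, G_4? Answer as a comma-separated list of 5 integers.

8, 80, 553, 6310, 93395

step 0: 8 = 2^(2 + 1); sub 3 for 2: 3^(3 + 1); = 81; G_1 = 81−1 = 80
step 1: 80 = 2·3^3 + 2·3^2 + 2·3 + 2; sub 4 for 3: 2·4^4 + 2·4^2 + 2·4 + 2; = 554; G_2 = 554−1 = 553
step 2: 553 = 2·4^4 + 2·4^2 + 2·4 + 1; sub 5 for 4: 2·5^5 + 2·5^2 + 2·5 + 1; = 6311; G_3 = 6311−1 = 6310
step 3: 6310 = 2·5^5 + 2·5^2 + 2·5; sub 6 for 5: 2·6^6 + 2·6^2 + 2·6; = 93396; G_4 = 93396−1 = 93395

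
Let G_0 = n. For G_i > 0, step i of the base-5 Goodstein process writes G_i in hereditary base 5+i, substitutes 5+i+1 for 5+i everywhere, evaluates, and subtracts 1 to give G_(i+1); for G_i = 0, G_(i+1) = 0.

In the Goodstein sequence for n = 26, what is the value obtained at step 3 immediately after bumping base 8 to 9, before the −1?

26 —HB5→ 5^2 + 1 —bump→ 6^2 + 1 = 37 —(−1)→ 36
36 —HB6→ 6^2 —bump→ 7^2 = 49 —(−1)→ 48
48 —HB7→ 6·7 + 6 —bump→ 6·8 + 6 = 54 —(−1)→ 53
53 —HB8→ 6·8 + 5 —bump→ 6·9 + 5 = 59 —(−1)→ 58

59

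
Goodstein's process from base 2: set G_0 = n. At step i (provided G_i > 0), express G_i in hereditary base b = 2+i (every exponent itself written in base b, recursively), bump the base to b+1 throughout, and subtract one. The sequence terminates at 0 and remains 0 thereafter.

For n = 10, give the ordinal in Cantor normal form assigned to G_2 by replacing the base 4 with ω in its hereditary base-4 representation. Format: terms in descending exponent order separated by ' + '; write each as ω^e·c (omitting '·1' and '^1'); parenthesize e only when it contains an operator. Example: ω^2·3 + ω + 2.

ω^(ω + 1) + 1

(0) 10|_2 = 2^(2 + 1) + 2 ↦ 3^(3 + 1) + 3|_3 = 84 ⇒ 83
(1) 83|_3 = 3^(3 + 1) + 2 ↦ 4^(4 + 1) + 2|_4 = 1026 ⇒ 1025
(2) 1025|_4 = 4^(4 + 1) + 1 ↦ 5^(5 + 1) + 1|_5 = 15626 ⇒ 15625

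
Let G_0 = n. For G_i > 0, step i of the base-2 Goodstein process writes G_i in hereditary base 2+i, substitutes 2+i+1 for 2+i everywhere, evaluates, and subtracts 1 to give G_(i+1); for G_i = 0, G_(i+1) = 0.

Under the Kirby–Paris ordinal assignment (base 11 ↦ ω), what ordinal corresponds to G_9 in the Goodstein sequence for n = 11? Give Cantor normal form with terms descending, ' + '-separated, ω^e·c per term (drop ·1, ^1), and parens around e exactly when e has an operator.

ω^ω·7 + ω^7·7 + ω^6·7 + ω^5·7 + ω^4·7 + ω^3·7 + ω^2·7 + ω·7 + 4

[0] 11 ≡ 2^(2 + 1) + 2 + 1 (base 2). Lift 3: 85. −1: 84.
[1] 84 ≡ 3^(3 + 1) + 3 (base 3). Lift 4: 1028. −1: 1027.
[2] 1027 ≡ 4^(4 + 1) + 3 (base 4). Lift 5: 15628. −1: 15627.
[3] 15627 ≡ 5^(5 + 1) + 2 (base 5). Lift 6: 279938. −1: 279937.
[4] 279937 ≡ 6^(6 + 1) + 1 (base 6). Lift 7: 5764802. −1: 5764801.
[5] 5764801 ≡ 7^(7 + 1) (base 7). Lift 8: 134217728. −1: 134217727.
[6] 134217727 ≡ 7·8^8 + 7·8^7 + 7·8^6 + 7·8^5 + 7·8^4 + 7·8^3 + 7·8^2 + 7·8 + 7 (base 8). Lift 9: 2749609303. −1: 2749609302.
[7] 2749609302 ≡ 7·9^9 + 7·9^7 + 7·9^6 + 7·9^5 + 7·9^4 + 7·9^3 + 7·9^2 + 7·9 + 6 (base 9). Lift 10: 70077777776. −1: 70077777775.
[8] 70077777775 ≡ 7·10^10 + 7·10^7 + 7·10^6 + 7·10^5 + 7·10^4 + 7·10^3 + 7·10^2 + 7·10 + 5 (base 10). Lift 11: 1997331745491. −1: 1997331745490.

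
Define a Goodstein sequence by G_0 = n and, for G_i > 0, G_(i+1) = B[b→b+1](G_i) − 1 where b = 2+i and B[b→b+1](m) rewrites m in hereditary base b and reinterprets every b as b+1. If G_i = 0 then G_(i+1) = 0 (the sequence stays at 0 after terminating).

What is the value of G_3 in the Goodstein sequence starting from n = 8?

6310

step 0: 8 = 2^(2 + 1); sub 3 for 2: 3^(3 + 1); = 81; G_1 = 81−1 = 80
step 1: 80 = 2·3^3 + 2·3^2 + 2·3 + 2; sub 4 for 3: 2·4^4 + 2·4^2 + 2·4 + 2; = 554; G_2 = 554−1 = 553
step 2: 553 = 2·4^4 + 2·4^2 + 2·4 + 1; sub 5 for 4: 2·5^5 + 2·5^2 + 2·5 + 1; = 6311; G_3 = 6311−1 = 6310
step 3: 6310 = 2·5^5 + 2·5^2 + 2·5; sub 6 for 5: 2·6^6 + 2·6^2 + 2·6; = 93396; G_4 = 93396−1 = 93395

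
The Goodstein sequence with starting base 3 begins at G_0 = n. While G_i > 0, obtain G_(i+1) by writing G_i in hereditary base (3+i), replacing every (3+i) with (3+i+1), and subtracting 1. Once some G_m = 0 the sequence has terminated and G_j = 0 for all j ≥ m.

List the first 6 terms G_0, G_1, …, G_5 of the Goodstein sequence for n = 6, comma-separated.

G_0 = 6. HB_3(6) = 2·3. Bump = 8. G_1 = 7.
G_1 = 7. HB_4(7) = 4 + 3. Bump = 8. G_2 = 7.
G_2 = 7. HB_5(7) = 5 + 2. Bump = 8. G_3 = 7.
G_3 = 7. HB_6(7) = 6 + 1. Bump = 8. G_4 = 7.
G_4 = 7. HB_7(7) = 7. Bump = 8. G_5 = 7.

6, 7, 7, 7, 7, 7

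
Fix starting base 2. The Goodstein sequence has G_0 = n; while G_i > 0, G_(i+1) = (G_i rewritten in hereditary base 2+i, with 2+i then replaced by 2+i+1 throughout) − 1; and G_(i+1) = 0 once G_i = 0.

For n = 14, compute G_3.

base 2: 14 = 2^(2 + 1) + 2^2 + 2; at 3: 3^(3 + 1) + 3^3 + 3 = 111; next = 110
base 3: 110 = 3^(3 + 1) + 3^3 + 2; at 4: 4^(4 + 1) + 4^4 + 2 = 1282; next = 1281
base 4: 1281 = 4^(4 + 1) + 4^4 + 1; at 5: 5^(5 + 1) + 5^5 + 1 = 18751; next = 18750

18750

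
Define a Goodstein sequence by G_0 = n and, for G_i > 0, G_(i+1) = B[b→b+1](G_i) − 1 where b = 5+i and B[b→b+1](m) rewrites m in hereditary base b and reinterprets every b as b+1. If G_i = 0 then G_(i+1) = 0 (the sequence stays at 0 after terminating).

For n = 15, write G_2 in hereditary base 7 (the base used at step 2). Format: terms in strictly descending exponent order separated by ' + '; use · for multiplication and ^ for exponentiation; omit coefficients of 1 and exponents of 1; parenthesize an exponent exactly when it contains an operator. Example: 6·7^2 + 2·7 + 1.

15 —HB5→ 3·5 —bump→ 3·6 = 18 —(−1)→ 17
17 —HB6→ 2·6 + 5 —bump→ 2·7 + 5 = 19 —(−1)→ 18

2·7 + 4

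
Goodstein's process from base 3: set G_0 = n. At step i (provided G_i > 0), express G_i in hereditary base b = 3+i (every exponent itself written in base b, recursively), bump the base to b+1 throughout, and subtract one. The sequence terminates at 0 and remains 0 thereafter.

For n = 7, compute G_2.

i=0: 7 = 2·3 + 1 (b=3); 3→4: 2·4 + 1 = 9; 9−1 = 8
i=1: 8 = 2·4 (b=4); 4→5: 2·5 = 10; 10−1 = 9
i=2: 9 = 5 + 4 (b=5); 5→6: 6 + 4 = 10; 10−1 = 9

9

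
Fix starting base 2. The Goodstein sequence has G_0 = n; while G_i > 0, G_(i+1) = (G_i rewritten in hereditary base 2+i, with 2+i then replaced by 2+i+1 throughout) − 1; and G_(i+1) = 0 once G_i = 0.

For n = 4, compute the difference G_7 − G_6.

G_0 = 4. HB_2(4) = 2^2. Bump = 27. G_1 = 26.
G_1 = 26. HB_3(26) = 2·3^2 + 2·3 + 2. Bump = 42. G_2 = 41.
G_2 = 41. HB_4(41) = 2·4^2 + 2·4 + 1. Bump = 61. G_3 = 60.
G_3 = 60. HB_5(60) = 2·5^2 + 2·5. Bump = 84. G_4 = 83.
G_4 = 83. HB_6(83) = 2·6^2 + 6 + 5. Bump = 110. G_5 = 109.
G_5 = 109. HB_7(109) = 2·7^2 + 7 + 4. Bump = 140. G_6 = 139.
G_6 = 139. HB_8(139) = 2·8^2 + 8 + 3. Bump = 174. G_7 = 173.

34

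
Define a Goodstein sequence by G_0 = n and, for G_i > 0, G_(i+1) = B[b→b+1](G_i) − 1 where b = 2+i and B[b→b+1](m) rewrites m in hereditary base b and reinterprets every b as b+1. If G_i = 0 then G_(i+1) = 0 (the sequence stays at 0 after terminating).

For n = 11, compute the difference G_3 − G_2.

14600

i=0: 11 = 2^(2 + 1) + 2 + 1 (b=2); 2→3: 3^(3 + 1) + 3 + 1 = 85; 85−1 = 84
i=1: 84 = 3^(3 + 1) + 3 (b=3); 3→4: 4^(4 + 1) + 4 = 1028; 1028−1 = 1027
i=2: 1027 = 4^(4 + 1) + 3 (b=4); 4→5: 5^(5 + 1) + 3 = 15628; 15628−1 = 15627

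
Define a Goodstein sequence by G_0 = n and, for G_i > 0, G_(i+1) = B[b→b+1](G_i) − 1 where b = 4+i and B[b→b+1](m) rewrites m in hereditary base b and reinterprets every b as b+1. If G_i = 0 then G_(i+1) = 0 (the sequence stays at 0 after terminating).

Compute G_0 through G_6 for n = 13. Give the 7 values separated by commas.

13, 15, 17, 18, 19, 20, 21

13 —HB4→ 3·4 + 1 —bump→ 3·5 + 1 = 16 —(−1)→ 15
15 —HB5→ 3·5 —bump→ 3·6 = 18 —(−1)→ 17
17 —HB6→ 2·6 + 5 —bump→ 2·7 + 5 = 19 —(−1)→ 18
18 —HB7→ 2·7 + 4 —bump→ 2·8 + 4 = 20 —(−1)→ 19
19 —HB8→ 2·8 + 3 —bump→ 2·9 + 3 = 21 —(−1)→ 20
20 —HB9→ 2·9 + 2 —bump→ 2·10 + 2 = 22 —(−1)→ 21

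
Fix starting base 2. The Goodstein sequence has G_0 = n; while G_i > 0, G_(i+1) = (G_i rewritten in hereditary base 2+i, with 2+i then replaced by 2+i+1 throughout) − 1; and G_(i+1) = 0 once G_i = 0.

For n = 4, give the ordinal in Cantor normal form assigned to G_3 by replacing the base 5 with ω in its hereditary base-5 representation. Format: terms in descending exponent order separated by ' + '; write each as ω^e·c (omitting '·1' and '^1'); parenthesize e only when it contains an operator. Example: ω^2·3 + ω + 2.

base 2: 4 = 2^2; at 3: 3^3 = 27; next = 26
base 3: 26 = 2·3^2 + 2·3 + 2; at 4: 2·4^2 + 2·4 + 2 = 42; next = 41
base 4: 41 = 2·4^2 + 2·4 + 1; at 5: 2·5^2 + 2·5 + 1 = 61; next = 60

ω^2·2 + ω·2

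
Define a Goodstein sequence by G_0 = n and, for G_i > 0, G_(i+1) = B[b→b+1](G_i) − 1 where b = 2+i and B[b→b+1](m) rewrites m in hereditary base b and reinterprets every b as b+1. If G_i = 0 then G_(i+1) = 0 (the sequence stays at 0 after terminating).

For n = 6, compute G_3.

3125

(0) 6|_2 = 2^2 + 2 ↦ 3^3 + 3|_3 = 30 ⇒ 29
(1) 29|_3 = 3^3 + 2 ↦ 4^4 + 2|_4 = 258 ⇒ 257
(2) 257|_4 = 4^4 + 1 ↦ 5^5 + 1|_5 = 3126 ⇒ 3125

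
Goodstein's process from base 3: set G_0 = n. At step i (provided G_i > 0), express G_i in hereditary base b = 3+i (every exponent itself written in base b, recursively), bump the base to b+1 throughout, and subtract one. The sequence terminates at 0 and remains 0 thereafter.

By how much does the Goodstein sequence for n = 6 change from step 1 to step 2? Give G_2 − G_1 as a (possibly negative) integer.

0

[0] 6 ≡ 2·3 (base 3). Lift 4: 8. −1: 7.
[1] 7 ≡ 4 + 3 (base 4). Lift 5: 8. −1: 7.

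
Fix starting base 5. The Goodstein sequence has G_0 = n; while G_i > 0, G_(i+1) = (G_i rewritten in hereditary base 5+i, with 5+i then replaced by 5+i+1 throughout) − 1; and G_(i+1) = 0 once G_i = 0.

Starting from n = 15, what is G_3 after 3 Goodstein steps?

19

(0) 15|_5 = 3·5 ↦ 3·6|_6 = 18 ⇒ 17
(1) 17|_6 = 2·6 + 5 ↦ 2·7 + 5|_7 = 19 ⇒ 18
(2) 18|_7 = 2·7 + 4 ↦ 2·8 + 4|_8 = 20 ⇒ 19
(3) 19|_8 = 2·8 + 3 ↦ 2·9 + 3|_9 = 21 ⇒ 20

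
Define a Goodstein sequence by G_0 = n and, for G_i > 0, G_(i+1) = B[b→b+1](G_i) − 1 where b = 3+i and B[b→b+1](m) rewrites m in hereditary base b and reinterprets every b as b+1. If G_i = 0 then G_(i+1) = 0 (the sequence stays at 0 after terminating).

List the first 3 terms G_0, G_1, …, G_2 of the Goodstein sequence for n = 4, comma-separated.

base 3: 4 = 3 + 1; at 4: 4 + 1 = 5; next = 4
base 4: 4 = 4; at 5: 5 = 5; next = 4

4, 4, 4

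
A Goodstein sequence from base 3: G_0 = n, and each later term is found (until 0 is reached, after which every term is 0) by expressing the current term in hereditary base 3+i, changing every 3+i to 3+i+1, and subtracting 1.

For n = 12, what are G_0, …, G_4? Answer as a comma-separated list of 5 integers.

12, 19, 27, 37, 49

12 —HB3→ 3^2 + 3 —bump→ 4^2 + 4 = 20 —(−1)→ 19
19 —HB4→ 4^2 + 3 —bump→ 5^2 + 3 = 28 —(−1)→ 27
27 —HB5→ 5^2 + 2 —bump→ 6^2 + 2 = 38 —(−1)→ 37
37 —HB6→ 6^2 + 1 —bump→ 7^2 + 1 = 50 —(−1)→ 49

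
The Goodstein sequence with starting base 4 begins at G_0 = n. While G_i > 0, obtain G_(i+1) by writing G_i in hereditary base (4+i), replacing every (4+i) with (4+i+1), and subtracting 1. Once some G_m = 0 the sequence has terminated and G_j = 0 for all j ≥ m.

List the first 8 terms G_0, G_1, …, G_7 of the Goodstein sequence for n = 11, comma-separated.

base 4: 11 = 2·4 + 3; at 5: 2·5 + 3 = 13; next = 12
base 5: 12 = 2·5 + 2; at 6: 2·6 + 2 = 14; next = 13
base 6: 13 = 2·6 + 1; at 7: 2·7 + 1 = 15; next = 14
base 7: 14 = 2·7; at 8: 2·8 = 16; next = 15
base 8: 15 = 8 + 7; at 9: 9 + 7 = 16; next = 15
base 9: 15 = 9 + 6; at 10: 10 + 6 = 16; next = 15
base 10: 15 = 10 + 5; at 11: 11 + 5 = 16; next = 15

11, 12, 13, 14, 15, 15, 15, 15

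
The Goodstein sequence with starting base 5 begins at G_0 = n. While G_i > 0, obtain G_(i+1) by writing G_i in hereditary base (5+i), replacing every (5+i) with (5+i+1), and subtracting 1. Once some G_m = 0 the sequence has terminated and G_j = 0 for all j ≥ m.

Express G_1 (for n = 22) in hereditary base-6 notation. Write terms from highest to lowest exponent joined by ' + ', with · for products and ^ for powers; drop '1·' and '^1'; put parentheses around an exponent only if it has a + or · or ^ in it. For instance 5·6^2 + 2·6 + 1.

4·6 + 1

22 —HB5→ 4·5 + 2 —bump→ 4·6 + 2 = 26 —(−1)→ 25
25 —HB6→ 4·6 + 1 —bump→ 4·7 + 1 = 29 —(−1)→ 28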